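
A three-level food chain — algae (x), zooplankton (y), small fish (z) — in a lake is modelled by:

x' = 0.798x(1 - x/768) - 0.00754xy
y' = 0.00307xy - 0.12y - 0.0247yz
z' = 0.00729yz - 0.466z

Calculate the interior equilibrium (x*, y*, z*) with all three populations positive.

x* ≈ 304, y* ≈ 63.9, z* ≈ 32.9

From dz/dt = 0: 0.00729y* = 0.466, so y* = 63.9.
From dx/dt = 0: 0.798(1 - x*/768) = 0.00754·63.9, giving x* = 768·(1 - 0.604) = 304.
From dy/dt = 0: 0.00307·304 - 0.12 = 0.0247z*, so z* = 0.814/0.0247 = 32.9.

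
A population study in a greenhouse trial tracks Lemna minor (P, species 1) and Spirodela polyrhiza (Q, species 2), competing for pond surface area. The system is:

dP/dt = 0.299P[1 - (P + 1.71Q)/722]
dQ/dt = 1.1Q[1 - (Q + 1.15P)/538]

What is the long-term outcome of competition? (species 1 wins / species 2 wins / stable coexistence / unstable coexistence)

unstable coexistence (outcome depends on initial conditions)

Compare the nullcline intercepts: K1/α12 = 722/1.71 = 422 < K2 = 538; K2/α21 = 538/1.15 = 468 < K1 = 722.
Since both are reversed, neither can invade when rare; the interior point is a saddle.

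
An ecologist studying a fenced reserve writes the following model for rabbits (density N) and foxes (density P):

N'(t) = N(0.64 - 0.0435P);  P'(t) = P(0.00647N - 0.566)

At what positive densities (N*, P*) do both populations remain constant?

Set dP/dt = 0 with P > 0: 0.00647N - 0.566 = 0, so N* = 0.566/0.00647 = 87.5.
Set dN/dt = 0 with N > 0: 0.64 - 0.0435P = 0, so P* = 0.64/0.0435 = 14.7.

N* ≈ 87.5, P* ≈ 14.7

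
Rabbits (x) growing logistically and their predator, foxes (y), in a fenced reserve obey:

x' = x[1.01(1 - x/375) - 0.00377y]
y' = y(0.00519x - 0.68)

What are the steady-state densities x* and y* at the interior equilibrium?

From dy/dt = 0 with y > 0: 0.00519x* = 0.68, so x* = 131.
Substitute into dx/dt = 0: 1.01(1 - 131/375) = 0.00377y*.
The bracket is 0.651, giving y* = 0.657/0.00377 = 174.

x* ≈ 131, y* ≈ 174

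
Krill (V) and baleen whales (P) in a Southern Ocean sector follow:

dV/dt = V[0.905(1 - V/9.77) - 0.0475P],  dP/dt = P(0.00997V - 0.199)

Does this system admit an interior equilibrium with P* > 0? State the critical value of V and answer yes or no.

Threshold V = 20; K < 20, so no, the predator goes extinct.

The predator equation gives dP/dt > 0 only when V > 0.199/0.00997 = 20.
Without the predator, V → K = 9.77. Since 9.77 < 20, the predator cannot invade.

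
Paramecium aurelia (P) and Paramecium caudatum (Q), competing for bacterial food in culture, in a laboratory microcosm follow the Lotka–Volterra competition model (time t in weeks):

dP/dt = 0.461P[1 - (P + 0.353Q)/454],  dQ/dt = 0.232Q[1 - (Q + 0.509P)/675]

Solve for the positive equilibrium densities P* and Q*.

P* ≈ 263, Q* ≈ 541

Setting both brackets to zero gives the nullclines P + 0.353Q = 454 and 0.509P + Q = 675.
Substituting Q = 675 - 0.509P into the first: P(1 - 0.353·0.509) = 454 - 0.353·675.
So P* = 216/0.82 = 263, and then Q* = 675 - 0.509·263 = 541.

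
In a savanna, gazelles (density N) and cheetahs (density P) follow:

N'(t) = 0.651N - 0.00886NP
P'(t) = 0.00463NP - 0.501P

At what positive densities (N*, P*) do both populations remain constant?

N* ≈ 108, P* ≈ 73.5

Set dP/dt = 0 with P > 0: 0.00463N - 0.501 = 0, so N* = 0.501/0.00463 = 108.
Set dN/dt = 0 with N > 0: 0.651 - 0.00886P = 0, so P* = 0.651/0.00886 = 73.5.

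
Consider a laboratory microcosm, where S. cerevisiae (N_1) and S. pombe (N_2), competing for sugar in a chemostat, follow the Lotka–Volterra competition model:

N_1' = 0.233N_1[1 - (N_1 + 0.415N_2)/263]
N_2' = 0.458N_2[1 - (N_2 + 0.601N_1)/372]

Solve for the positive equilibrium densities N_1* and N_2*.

Setting both brackets to zero gives the nullclines N_1 + 0.415N_2 = 263 and 0.601N_1 + N_2 = 372.
Substituting N_2 = 372 - 0.601N_1 into the first: N_1(1 - 0.415·0.601) = 263 - 0.415·372.
So N_1* = 109/0.751 = 145, and then N_2* = 372 - 0.601·145 = 285.

N_1* ≈ 145, N_2* ≈ 285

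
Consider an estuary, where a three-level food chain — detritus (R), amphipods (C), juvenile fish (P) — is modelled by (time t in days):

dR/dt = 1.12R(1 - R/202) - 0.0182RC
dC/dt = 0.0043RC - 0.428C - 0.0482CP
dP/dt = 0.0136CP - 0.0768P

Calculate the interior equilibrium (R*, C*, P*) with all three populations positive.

R* ≈ 183, C* ≈ 5.65, P* ≈ 7.49

From dP/dt = 0: 0.0136C* = 0.0768, so C* = 5.65.
From dR/dt = 0: 1.12(1 - R*/202) = 0.0182·5.65, giving R* = 202·(1 - 0.0918) = 183.
From dC/dt = 0: 0.0043·183 - 0.428 = 0.0482P*, so P* = 0.361/0.0482 = 7.49.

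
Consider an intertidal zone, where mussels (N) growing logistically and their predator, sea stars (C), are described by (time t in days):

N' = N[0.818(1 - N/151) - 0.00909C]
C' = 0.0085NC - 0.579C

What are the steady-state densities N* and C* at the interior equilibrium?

N* ≈ 68.1, C* ≈ 49.4

From dC/dt = 0 with C > 0: 0.0085N* = 0.579, so N* = 68.1.
Substitute into dN/dt = 0: 0.818(1 - 68.1/151) = 0.00909C*.
The bracket is 0.549, giving C* = 0.449/0.00909 = 49.4.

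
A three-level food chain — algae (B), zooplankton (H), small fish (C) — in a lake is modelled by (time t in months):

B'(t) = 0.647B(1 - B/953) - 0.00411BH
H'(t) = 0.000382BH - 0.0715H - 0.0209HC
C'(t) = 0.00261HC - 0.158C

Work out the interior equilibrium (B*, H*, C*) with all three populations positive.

From dC/dt = 0: 0.00261H* = 0.158, so H* = 60.5.
From dB/dt = 0: 0.647(1 - B*/953) = 0.00411·60.5, giving B* = 953·(1 - 0.385) = 587.
From dH/dt = 0: 0.000382·587 - 0.0715 = 0.0209C*, so C* = 0.153/0.0209 = 7.3.

B* ≈ 587, H* ≈ 60.5, C* ≈ 7.3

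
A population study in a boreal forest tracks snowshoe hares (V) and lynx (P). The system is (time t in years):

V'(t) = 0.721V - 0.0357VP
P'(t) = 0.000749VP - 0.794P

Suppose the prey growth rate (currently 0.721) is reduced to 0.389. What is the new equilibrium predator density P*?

P* ≈ 10.9

At the interior fixed point, setting dV/dt = 0 with V > 0 fixes P* = (prey growth rate)/(VP coefficient) — independent of the other coefficients.
With the change, P* = 0.389/0.0357 = 10.9; it falls from 20.2.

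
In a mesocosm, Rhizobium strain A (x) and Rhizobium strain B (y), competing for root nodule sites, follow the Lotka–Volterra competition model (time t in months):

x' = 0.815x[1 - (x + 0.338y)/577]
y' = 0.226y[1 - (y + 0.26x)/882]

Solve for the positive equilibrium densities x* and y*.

x* ≈ 306, y* ≈ 803

Setting both brackets to zero gives the nullclines x + 0.338y = 577 and 0.26x + y = 882.
Substituting y = 882 - 0.26x into the first: x(1 - 0.338·0.26) = 577 - 0.338·882.
So x* = 279/0.912 = 306, and then y* = 882 - 0.26·306 = 803.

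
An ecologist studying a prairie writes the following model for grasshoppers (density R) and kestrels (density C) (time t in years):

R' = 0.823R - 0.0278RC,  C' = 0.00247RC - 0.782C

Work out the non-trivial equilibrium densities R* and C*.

Set dC/dt = 0 with C > 0: 0.00247R - 0.782 = 0, so R* = 0.782/0.00247 = 317.
Set dR/dt = 0 with R > 0: 0.823 - 0.0278C = 0, so C* = 0.823/0.0278 = 29.6.

R* ≈ 317, C* ≈ 29.6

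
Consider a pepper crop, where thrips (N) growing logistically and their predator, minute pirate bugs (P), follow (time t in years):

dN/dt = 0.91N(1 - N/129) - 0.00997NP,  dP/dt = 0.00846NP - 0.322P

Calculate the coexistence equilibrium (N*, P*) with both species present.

From dP/dt = 0 with P > 0: 0.00846N* = 0.322, so N* = 38.1.
Substitute into dN/dt = 0: 0.91(1 - 38.1/129) = 0.00997P*.
The bracket is 0.705, giving P* = 0.642/0.00997 = 64.3.

N* ≈ 38.1, P* ≈ 64.3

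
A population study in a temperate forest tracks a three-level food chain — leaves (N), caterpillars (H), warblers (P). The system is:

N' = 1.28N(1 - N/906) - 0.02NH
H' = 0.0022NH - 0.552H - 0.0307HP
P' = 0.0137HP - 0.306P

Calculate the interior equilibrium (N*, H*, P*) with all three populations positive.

From dP/dt = 0: 0.0137H* = 0.306, so H* = 22.3.
From dN/dt = 0: 1.28(1 - N*/906) = 0.02·22.3, giving N* = 906·(1 - 0.349) = 590.
From dH/dt = 0: 0.0022·590 - 0.552 = 0.0307P*, so P* = 0.746/0.0307 = 24.3.

N* ≈ 590, H* ≈ 22.3, P* ≈ 24.3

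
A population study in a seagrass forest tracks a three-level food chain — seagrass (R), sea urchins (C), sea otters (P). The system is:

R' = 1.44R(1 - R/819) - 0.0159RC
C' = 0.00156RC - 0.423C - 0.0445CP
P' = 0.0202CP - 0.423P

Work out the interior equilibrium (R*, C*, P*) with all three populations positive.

R* ≈ 630, C* ≈ 20.9, P* ≈ 12.6

From dP/dt = 0: 0.0202C* = 0.423, so C* = 20.9.
From dR/dt = 0: 1.44(1 - R*/819) = 0.0159·20.9, giving R* = 819·(1 - 0.231) = 630.
From dC/dt = 0: 0.00156·630 - 0.423 = 0.0445P*, so P* = 0.559/0.0445 = 12.6.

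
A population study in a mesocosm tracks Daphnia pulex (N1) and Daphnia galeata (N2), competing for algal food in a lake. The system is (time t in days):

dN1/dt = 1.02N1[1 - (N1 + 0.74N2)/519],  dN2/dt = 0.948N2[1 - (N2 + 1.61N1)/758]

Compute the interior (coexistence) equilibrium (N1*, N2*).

Setting both brackets to zero gives the nullclines N1 + 0.74N2 = 519 and 1.61N1 + N2 = 758.
Substituting N2 = 758 - 1.61N1 into the first: N1(1 - 0.74·1.61) = 519 - 0.74·758.
So N1* = -41.9/-0.191 = 219, and then N2* = 758 - 1.61·219 = 405.

N1* ≈ 219, N2* ≈ 405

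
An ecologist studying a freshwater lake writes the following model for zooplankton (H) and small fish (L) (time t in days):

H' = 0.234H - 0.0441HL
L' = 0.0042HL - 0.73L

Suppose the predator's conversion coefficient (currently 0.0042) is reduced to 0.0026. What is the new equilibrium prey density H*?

At the interior fixed point, setting dL/dt = 0 with L > 0 fixes H* = (predator death rate)/(HL coefficient) — independent of the other coefficients.
With the change, H* = 0.73/0.0026 = 281; it rises from 174.

H* ≈ 281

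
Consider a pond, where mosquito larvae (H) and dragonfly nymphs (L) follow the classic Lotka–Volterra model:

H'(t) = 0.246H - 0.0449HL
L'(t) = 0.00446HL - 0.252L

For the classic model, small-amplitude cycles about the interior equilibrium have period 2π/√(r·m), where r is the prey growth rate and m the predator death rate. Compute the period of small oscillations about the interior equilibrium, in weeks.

Here r = 0.246 and m = 0.252, so r·m = 0.062.
ω = √0.062 = 0.249 per week, hence T = 2π/ω ≈ 25.2 weeks.

T ≈ 25.2 weeks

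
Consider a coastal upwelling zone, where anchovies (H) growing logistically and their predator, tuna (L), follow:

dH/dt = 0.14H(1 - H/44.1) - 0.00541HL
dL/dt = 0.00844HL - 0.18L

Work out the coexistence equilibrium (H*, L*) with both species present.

From dL/dt = 0 with L > 0: 0.00844H* = 0.18, so H* = 21.3.
Substitute into dH/dt = 0: 0.14(1 - 21.3/44.1) = 0.00541L*.
The bracket is 0.516, giving L* = 0.0723/0.00541 = 13.4.

H* ≈ 21.3, L* ≈ 13.4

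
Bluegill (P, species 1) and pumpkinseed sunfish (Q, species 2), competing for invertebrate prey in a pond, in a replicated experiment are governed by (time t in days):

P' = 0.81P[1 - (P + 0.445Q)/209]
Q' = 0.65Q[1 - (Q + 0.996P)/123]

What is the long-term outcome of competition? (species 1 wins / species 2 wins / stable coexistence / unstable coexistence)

Compare the nullcline intercepts: K1/α12 = 209/0.445 = 470 > K2 = 123; K2/α21 = 123/0.996 = 123 < K1 = 209.
Since the inequalities point opposite ways, species 1 can invade but species 2 cannot.

species 1 excludes species 2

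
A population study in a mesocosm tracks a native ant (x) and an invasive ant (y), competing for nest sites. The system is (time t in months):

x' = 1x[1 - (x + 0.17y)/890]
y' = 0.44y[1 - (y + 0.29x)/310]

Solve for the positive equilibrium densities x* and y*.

x* ≈ 881, y* ≈ 54.6

Setting both brackets to zero gives the nullclines x + 0.17y = 890 and 0.29x + y = 310.
Substituting y = 310 - 0.29x into the first: x(1 - 0.17·0.29) = 890 - 0.17·310.
So x* = 837/0.951 = 881, and then y* = 310 - 0.29·881 = 54.6.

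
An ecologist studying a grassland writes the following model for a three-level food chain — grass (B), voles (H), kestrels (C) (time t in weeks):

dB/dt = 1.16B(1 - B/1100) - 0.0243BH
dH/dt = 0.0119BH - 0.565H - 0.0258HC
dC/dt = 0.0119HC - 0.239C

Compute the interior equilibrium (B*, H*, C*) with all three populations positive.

B* ≈ 637, H* ≈ 20.1, C* ≈ 272

From dC/dt = 0: 0.0119H* = 0.239, so H* = 20.1.
From dB/dt = 0: 1.16(1 - B*/1100) = 0.0243·20.1, giving B* = 1100·(1 - 0.421) = 637.
From dH/dt = 0: 0.0119·637 - 0.565 = 0.0258C*, so C* = 7.02/0.0258 = 272.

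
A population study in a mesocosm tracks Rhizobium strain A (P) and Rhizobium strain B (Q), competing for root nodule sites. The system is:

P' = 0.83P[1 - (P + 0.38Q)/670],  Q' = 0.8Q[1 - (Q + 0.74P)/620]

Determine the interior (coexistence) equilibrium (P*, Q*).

P* ≈ 604, Q* ≈ 173

Setting both brackets to zero gives the nullclines P + 0.38Q = 670 and 0.74P + Q = 620.
Substituting Q = 620 - 0.74P into the first: P(1 - 0.38·0.74) = 670 - 0.38·620.
So P* = 434/0.719 = 604, and then Q* = 620 - 0.74·604 = 173.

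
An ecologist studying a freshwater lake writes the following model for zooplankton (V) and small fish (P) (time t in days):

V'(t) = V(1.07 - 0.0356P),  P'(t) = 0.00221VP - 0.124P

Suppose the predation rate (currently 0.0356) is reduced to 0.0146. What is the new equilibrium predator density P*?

At the interior fixed point, setting dV/dt = 0 with V > 0 fixes P* = (prey growth rate)/(VP coefficient) — independent of the other coefficients.
With the change, P* = 1.07/0.0146 = 73.3; it rises from 30.1.

P* ≈ 73.3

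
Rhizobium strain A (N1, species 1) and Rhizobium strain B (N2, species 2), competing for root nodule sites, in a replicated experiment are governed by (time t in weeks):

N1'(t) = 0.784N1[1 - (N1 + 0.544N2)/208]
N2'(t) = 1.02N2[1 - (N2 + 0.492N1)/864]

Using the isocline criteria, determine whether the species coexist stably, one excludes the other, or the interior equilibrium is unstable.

Compare the nullcline intercepts: K1/α12 = 208/0.544 = 382 < K2 = 864; K2/α21 = 864/0.492 = 1760 > K1 = 208.
Since the inequalities point opposite ways, species 2 can invade but species 1 cannot.

species 2 excludes species 1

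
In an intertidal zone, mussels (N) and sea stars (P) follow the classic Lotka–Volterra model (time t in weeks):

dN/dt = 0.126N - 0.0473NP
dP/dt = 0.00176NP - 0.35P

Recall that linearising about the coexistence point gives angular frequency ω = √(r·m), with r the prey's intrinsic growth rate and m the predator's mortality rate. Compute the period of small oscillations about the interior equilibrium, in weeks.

T ≈ 29.9 weeks

Here r = 0.126 and m = 0.35, so r·m = 0.0441.
ω = √0.0441 = 0.21 per week, hence T = 2π/ω ≈ 29.9 weeks.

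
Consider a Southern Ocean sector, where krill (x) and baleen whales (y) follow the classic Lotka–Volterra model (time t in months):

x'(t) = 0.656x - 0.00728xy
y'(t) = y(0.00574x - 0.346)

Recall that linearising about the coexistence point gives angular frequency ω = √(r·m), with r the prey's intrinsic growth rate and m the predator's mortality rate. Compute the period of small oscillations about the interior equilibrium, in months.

Here r = 0.656 and m = 0.346, so r·m = 0.227.
ω = √0.227 = 0.476 per month, hence T = 2π/ω ≈ 13.2 months.

T ≈ 13.2 months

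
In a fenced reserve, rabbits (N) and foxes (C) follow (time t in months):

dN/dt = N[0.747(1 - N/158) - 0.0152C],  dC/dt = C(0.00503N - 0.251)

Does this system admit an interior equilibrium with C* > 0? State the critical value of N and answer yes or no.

Threshold N = 49.9; K > 49.9, so yes, the predator persists.

The predator equation gives dC/dt > 0 only when N > 0.251/0.00503 = 49.9.
Without the predator, N → K = 158. Since 158 > 49.9, the predator can invade and persist.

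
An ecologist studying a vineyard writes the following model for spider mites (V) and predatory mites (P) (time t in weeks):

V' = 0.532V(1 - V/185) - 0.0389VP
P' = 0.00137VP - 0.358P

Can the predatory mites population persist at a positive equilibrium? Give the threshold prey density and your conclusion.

The predator equation gives dP/dt > 0 only when V > 0.358/0.00137 = 261.
Without the predator, V → K = 185. Since 185 < 261, the predator cannot invade.

Threshold V = 261; K < 261, so no, the predator goes extinct.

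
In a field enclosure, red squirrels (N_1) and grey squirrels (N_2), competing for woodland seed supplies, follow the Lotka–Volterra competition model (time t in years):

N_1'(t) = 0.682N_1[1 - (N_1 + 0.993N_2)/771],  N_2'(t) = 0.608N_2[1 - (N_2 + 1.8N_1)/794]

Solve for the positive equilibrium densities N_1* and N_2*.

N_1* ≈ 22.2, N_2* ≈ 754

Setting both brackets to zero gives the nullclines N_1 + 0.993N_2 = 771 and 1.8N_1 + N_2 = 794.
Substituting N_2 = 794 - 1.8N_1 into the first: N_1(1 - 0.993·1.8) = 771 - 0.993·794.
So N_1* = -17.4/-0.787 = 22.2, and then N_2* = 794 - 1.8·22.2 = 754.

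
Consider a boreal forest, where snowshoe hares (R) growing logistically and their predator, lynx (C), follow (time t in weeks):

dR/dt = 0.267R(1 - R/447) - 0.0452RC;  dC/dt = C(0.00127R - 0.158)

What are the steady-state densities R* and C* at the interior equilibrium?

R* ≈ 124, C* ≈ 4.26

From dC/dt = 0 with C > 0: 0.00127R* = 0.158, so R* = 124.
Substitute into dR/dt = 0: 0.267(1 - 124/447) = 0.0452C*.
The bracket is 0.722, giving C* = 0.193/0.0452 = 4.26.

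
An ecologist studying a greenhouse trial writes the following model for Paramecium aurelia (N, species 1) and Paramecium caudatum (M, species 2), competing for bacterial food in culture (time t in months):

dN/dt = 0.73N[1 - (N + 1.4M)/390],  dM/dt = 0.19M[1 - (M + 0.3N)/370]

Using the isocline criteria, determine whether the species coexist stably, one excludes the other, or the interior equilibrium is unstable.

species 2 excludes species 1

Compare the nullcline intercepts: K1/α12 = 390/1.4 = 279 < K2 = 370; K2/α21 = 370/0.3 = 1230 > K1 = 390.
Since the inequalities point opposite ways, species 2 can invade but species 1 cannot.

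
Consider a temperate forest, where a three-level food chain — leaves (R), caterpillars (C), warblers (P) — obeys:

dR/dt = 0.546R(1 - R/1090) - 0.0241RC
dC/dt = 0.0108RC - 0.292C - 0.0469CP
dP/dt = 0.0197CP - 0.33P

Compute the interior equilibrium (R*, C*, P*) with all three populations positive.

From dP/dt = 0: 0.0197C* = 0.33, so C* = 16.8.
From dR/dt = 0: 0.546(1 - R*/1090) = 0.0241·16.8, giving R* = 1090·(1 - 0.739) = 284.
From dC/dt = 0: 0.0108·284 - 0.292 = 0.0469P*, so P* = 2.78/0.0469 = 59.2.

R* ≈ 284, C* ≈ 16.8, P* ≈ 59.2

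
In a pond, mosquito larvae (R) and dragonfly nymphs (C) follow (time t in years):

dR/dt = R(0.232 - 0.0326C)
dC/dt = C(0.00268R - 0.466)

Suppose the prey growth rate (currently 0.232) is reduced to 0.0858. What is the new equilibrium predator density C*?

C* ≈ 2.63

At the interior fixed point, setting dR/dt = 0 with R > 0 fixes C* = (prey growth rate)/(RC coefficient) — independent of the other coefficients.
With the change, C* = 0.0858/0.0326 = 2.63; it falls from 7.12.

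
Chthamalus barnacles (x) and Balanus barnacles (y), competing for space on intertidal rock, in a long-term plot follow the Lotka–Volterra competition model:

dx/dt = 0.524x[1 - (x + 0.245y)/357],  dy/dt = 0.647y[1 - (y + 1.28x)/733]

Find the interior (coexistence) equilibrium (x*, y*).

x* ≈ 258, y* ≈ 402

Setting both brackets to zero gives the nullclines x + 0.245y = 357 and 1.28x + y = 733.
Substituting y = 733 - 1.28x into the first: x(1 - 0.245·1.28) = 357 - 0.245·733.
So x* = 177/0.686 = 258, and then y* = 733 - 1.28·258 = 402.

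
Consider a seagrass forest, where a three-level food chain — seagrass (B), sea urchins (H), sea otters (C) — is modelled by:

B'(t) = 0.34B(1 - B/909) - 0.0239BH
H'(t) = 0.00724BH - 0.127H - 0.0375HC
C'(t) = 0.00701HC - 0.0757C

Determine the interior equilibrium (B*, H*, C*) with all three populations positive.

B* ≈ 219, H* ≈ 10.8, C* ≈ 38.9

From dC/dt = 0: 0.00701H* = 0.0757, so H* = 10.8.
From dB/dt = 0: 0.34(1 - B*/909) = 0.0239·10.8, giving B* = 909·(1 - 0.759) = 219.
From dH/dt = 0: 0.00724·219 - 0.127 = 0.0375C*, so C* = 1.46/0.0375 = 38.9.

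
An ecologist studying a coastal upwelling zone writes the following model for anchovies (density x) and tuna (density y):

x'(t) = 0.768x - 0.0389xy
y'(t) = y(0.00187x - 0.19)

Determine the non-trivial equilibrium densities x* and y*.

Set dy/dt = 0 with y > 0: 0.00187x - 0.19 = 0, so x* = 0.19/0.00187 = 102.
Set dx/dt = 0 with x > 0: 0.768 - 0.0389y = 0, so y* = 0.768/0.0389 = 19.7.

x* ≈ 102, y* ≈ 19.7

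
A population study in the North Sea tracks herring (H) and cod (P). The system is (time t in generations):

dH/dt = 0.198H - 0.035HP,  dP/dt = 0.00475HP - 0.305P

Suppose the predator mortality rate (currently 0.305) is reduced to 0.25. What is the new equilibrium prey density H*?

H* ≈ 52.6

At the interior fixed point, setting dP/dt = 0 with P > 0 fixes H* = (predator death rate)/(HP coefficient) — independent of the other coefficients.
With the change, H* = 0.25/0.00475 = 52.6; it falls from 64.2.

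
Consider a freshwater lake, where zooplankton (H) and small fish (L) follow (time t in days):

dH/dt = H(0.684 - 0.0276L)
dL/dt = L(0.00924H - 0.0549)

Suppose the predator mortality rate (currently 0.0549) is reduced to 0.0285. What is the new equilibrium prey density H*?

At the interior fixed point, setting dL/dt = 0 with L > 0 fixes H* = (predator death rate)/(HL coefficient) — independent of the other coefficients.
With the change, H* = 0.0285/0.00924 = 3.08; it falls from 5.94.

H* ≈ 3.08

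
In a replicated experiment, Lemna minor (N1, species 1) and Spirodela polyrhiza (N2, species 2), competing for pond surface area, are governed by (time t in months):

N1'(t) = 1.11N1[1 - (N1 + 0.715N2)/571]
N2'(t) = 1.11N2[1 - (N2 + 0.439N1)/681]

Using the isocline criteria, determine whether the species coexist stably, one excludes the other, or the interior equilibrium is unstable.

stable coexistence

Compare the nullcline intercepts: K1/α12 = 571/0.715 = 799 > K2 = 681; K2/α21 = 681/0.439 = 1550 > K1 = 571.
Since both inequalities hold, each species can invade when rare, so the interior equilibrium is stable.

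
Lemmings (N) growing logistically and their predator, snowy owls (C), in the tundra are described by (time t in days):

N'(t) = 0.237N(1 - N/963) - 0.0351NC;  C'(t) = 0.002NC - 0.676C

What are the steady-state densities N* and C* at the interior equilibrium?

N* ≈ 338, C* ≈ 4.38

From dC/dt = 0 with C > 0: 0.002N* = 0.676, so N* = 338.
Substitute into dN/dt = 0: 0.237(1 - 338/963) = 0.0351C*.
The bracket is 0.649, giving C* = 0.154/0.0351 = 4.38.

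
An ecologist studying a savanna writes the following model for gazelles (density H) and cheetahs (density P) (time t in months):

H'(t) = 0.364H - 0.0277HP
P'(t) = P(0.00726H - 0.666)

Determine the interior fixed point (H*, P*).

Set dP/dt = 0 with P > 0: 0.00726H - 0.666 = 0, so H* = 0.666/0.00726 = 91.7.
Set dH/dt = 0 with H > 0: 0.364 - 0.0277P = 0, so P* = 0.364/0.0277 = 13.1.

H* ≈ 91.7, P* ≈ 13.1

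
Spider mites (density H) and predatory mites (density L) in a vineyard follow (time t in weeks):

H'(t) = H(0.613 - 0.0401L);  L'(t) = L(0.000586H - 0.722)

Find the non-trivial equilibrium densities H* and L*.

H* ≈ 1230, L* ≈ 15.3

Set dL/dt = 0 with L > 0: 0.000586H - 0.722 = 0, so H* = 0.722/0.000586 = 1230.
Set dH/dt = 0 with H > 0: 0.613 - 0.0401L = 0, so L* = 0.613/0.0401 = 15.3.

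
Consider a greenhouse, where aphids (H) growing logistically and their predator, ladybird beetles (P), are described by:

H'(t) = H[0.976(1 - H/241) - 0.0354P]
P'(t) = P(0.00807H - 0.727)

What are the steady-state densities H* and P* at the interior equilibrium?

From dP/dt = 0 with P > 0: 0.00807H* = 0.727, so H* = 90.1.
Substitute into dH/dt = 0: 0.976(1 - 90.1/241) = 0.0354P*.
The bracket is 0.626, giving P* = 0.611/0.0354 = 17.3.

H* ≈ 90.1, P* ≈ 17.3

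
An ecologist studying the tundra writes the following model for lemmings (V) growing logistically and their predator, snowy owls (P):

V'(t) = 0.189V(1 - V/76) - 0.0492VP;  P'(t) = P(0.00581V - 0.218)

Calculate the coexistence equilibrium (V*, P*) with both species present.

From dP/dt = 0 with P > 0: 0.00581V* = 0.218, so V* = 37.5.
Substitute into dV/dt = 0: 0.189(1 - 37.5/76) = 0.0492P*.
The bracket is 0.506, giving P* = 0.0957/0.0492 = 1.94.

V* ≈ 37.5, P* ≈ 1.94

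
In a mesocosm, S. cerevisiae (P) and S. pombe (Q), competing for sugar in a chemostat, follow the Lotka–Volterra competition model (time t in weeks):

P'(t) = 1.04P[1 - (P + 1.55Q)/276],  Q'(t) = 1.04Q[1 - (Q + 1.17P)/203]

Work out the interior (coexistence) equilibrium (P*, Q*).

Setting both brackets to zero gives the nullclines P + 1.55Q = 276 and 1.17P + Q = 203.
Substituting Q = 203 - 1.17P into the first: P(1 - 1.55·1.17) = 276 - 1.55·203.
So P* = -38.7/-0.813 = 47.5, and then Q* = 203 - 1.17·47.5 = 147.

P* ≈ 47.5, Q* ≈ 147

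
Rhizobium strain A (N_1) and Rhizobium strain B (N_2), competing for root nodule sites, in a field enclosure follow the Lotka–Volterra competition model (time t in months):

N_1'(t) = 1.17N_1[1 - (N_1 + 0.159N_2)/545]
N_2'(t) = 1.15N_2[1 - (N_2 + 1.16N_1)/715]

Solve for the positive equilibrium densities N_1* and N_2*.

Setting both brackets to zero gives the nullclines N_1 + 0.159N_2 = 545 and 1.16N_1 + N_2 = 715.
Substituting N_2 = 715 - 1.16N_1 into the first: N_1(1 - 0.159·1.16) = 545 - 0.159·715.
So N_1* = 431/0.816 = 529, and then N_2* = 715 - 1.16·529 = 102.

N_1* ≈ 529, N_2* ≈ 102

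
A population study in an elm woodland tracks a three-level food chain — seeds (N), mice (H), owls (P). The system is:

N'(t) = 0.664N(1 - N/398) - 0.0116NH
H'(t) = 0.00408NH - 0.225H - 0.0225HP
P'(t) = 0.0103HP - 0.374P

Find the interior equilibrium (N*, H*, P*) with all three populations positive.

N* ≈ 146, H* ≈ 36.3, P* ≈ 16.4

From dP/dt = 0: 0.0103H* = 0.374, so H* = 36.3.
From dN/dt = 0: 0.664(1 - N*/398) = 0.0116·36.3, giving N* = 398·(1 - 0.634) = 146.
From dH/dt = 0: 0.00408·146 - 0.225 = 0.0225P*, so P* = 0.369/0.0225 = 16.4.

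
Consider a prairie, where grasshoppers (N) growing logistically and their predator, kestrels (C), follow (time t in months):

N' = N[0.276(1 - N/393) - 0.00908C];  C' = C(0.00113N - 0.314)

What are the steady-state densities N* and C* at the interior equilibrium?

N* ≈ 278, C* ≈ 8.9

From dC/dt = 0 with C > 0: 0.00113N* = 0.314, so N* = 278.
Substitute into dN/dt = 0: 0.276(1 - 278/393) = 0.00908C*.
The bracket is 0.293, giving C* = 0.0809/0.00908 = 8.9.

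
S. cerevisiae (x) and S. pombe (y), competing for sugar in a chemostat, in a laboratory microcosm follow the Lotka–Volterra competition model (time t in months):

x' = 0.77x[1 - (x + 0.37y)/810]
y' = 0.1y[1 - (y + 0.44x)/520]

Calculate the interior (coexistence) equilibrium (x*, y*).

x* ≈ 738, y* ≈ 195

Setting both brackets to zero gives the nullclines x + 0.37y = 810 and 0.44x + y = 520.
Substituting y = 520 - 0.44x into the first: x(1 - 0.37·0.44) = 810 - 0.37·520.
So x* = 618/0.837 = 738, and then y* = 520 - 0.44·738 = 195.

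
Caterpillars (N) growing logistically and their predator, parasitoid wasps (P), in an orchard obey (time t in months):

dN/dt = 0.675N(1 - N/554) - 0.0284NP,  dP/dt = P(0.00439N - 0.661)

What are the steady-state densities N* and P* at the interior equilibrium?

From dP/dt = 0 with P > 0: 0.00439N* = 0.661, so N* = 151.
Substitute into dN/dt = 0: 0.675(1 - 151/554) = 0.0284P*.
The bracket is 0.728, giving P* = 0.492/0.0284 = 17.3.

N* ≈ 151, P* ≈ 17.3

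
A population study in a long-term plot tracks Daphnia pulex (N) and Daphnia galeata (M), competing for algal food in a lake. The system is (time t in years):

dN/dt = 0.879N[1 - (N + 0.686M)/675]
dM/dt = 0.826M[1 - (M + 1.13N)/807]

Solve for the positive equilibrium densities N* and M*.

Setting both brackets to zero gives the nullclines N + 0.686M = 675 and 1.13N + M = 807.
Substituting M = 807 - 1.13N into the first: N(1 - 0.686·1.13) = 675 - 0.686·807.
So N* = 121/0.225 = 540, and then M* = 807 - 1.13·540 = 197.

N* ≈ 540, M* ≈ 197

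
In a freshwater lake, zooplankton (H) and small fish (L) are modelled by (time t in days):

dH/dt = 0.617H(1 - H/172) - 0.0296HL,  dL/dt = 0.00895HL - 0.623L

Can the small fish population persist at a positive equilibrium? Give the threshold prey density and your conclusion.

The predator equation gives dL/dt > 0 only when H > 0.623/0.00895 = 69.6.
Without the predator, H → K = 172. Since 172 > 69.6, the predator can invade and persist.

Threshold H = 69.6; K > 69.6, so yes, the predator persists.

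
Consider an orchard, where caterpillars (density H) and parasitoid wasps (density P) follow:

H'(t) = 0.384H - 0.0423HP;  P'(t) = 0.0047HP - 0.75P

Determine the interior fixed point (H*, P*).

H* ≈ 160, P* ≈ 9.08

Set dP/dt = 0 with P > 0: 0.0047H - 0.75 = 0, so H* = 0.75/0.0047 = 160.
Set dH/dt = 0 with H > 0: 0.384 - 0.0423P = 0, so P* = 0.384/0.0423 = 9.08.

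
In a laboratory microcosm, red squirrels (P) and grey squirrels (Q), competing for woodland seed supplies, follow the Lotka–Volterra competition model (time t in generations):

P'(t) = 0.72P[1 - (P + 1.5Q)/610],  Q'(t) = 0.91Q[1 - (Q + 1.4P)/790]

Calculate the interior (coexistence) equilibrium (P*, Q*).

Setting both brackets to zero gives the nullclines P + 1.5Q = 610 and 1.4P + Q = 790.
Substituting Q = 790 - 1.4P into the first: P(1 - 1.5·1.4) = 610 - 1.5·790.
So P* = -575/-1.1 = 523, and then Q* = 790 - 1.4·523 = 58.2.

P* ≈ 523, Q* ≈ 58.2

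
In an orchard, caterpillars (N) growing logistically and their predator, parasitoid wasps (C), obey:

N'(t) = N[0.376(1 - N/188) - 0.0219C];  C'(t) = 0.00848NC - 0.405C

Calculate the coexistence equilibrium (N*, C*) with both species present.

N* ≈ 47.8, C* ≈ 12.8

From dC/dt = 0 with C > 0: 0.00848N* = 0.405, so N* = 47.8.
Substitute into dN/dt = 0: 0.376(1 - 47.8/188) = 0.0219C*.
The bracket is 0.746, giving C* = 0.28/0.0219 = 12.8.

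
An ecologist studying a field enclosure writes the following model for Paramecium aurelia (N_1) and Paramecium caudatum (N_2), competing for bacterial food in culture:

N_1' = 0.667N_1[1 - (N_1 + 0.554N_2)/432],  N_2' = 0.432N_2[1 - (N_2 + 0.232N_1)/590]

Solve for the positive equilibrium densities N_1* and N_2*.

Setting both brackets to zero gives the nullclines N_1 + 0.554N_2 = 432 and 0.232N_1 + N_2 = 590.
Substituting N_2 = 590 - 0.232N_1 into the first: N_1(1 - 0.554·0.232) = 432 - 0.554·590.
So N_1* = 105/0.871 = 121, and then N_2* = 590 - 0.232·121 = 562.

N_1* ≈ 121, N_2* ≈ 562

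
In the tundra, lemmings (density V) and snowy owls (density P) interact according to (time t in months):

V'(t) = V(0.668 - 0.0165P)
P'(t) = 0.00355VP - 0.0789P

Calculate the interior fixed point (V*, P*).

V* ≈ 22.2, P* ≈ 40.5

Set dP/dt = 0 with P > 0: 0.00355V - 0.0789 = 0, so V* = 0.0789/0.00355 = 22.2.
Set dV/dt = 0 with V > 0: 0.668 - 0.0165P = 0, so P* = 0.668/0.0165 = 40.5.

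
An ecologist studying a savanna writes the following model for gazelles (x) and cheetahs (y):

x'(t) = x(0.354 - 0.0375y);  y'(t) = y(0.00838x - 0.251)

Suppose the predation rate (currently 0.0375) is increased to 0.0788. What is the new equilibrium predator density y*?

At the interior fixed point, setting dx/dt = 0 with x > 0 fixes y* = (prey growth rate)/(xy coefficient) — independent of the other coefficients.
With the change, y* = 0.354/0.0788 = 4.49; it falls from 9.44.

y* ≈ 4.49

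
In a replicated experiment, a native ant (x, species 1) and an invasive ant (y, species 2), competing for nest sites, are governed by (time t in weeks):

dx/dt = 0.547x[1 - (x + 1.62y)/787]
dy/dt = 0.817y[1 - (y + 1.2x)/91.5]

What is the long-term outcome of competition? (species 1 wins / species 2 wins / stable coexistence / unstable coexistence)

species 1 excludes species 2

Compare the nullcline intercepts: K1/α12 = 787/1.62 = 486 > K2 = 91.5; K2/α21 = 91.5/1.2 = 76.2 < K1 = 787.
Since the inequalities point opposite ways, species 1 can invade but species 2 cannot.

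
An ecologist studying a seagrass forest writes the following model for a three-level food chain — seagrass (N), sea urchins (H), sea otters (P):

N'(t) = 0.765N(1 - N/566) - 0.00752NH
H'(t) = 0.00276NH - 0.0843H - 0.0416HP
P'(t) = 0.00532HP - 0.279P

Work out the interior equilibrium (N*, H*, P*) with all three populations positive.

From dP/dt = 0: 0.00532H* = 0.279, so H* = 52.4.
From dN/dt = 0: 0.765(1 - N*/566) = 0.00752·52.4, giving N* = 566·(1 - 0.516) = 274.
From dH/dt = 0: 0.00276·274 - 0.0843 = 0.0416P*, so P* = 0.673/0.0416 = 16.2.

N* ≈ 274, H* ≈ 52.4, P* ≈ 16.2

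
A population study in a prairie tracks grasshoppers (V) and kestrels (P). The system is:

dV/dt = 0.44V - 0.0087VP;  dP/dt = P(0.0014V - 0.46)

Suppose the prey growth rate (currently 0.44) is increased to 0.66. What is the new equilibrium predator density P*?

At the interior fixed point, setting dV/dt = 0 with V > 0 fixes P* = (prey growth rate)/(VP coefficient) — independent of the other coefficients.
With the change, P* = 0.66/0.0087 = 75.9; it rises from 50.6.

P* ≈ 75.9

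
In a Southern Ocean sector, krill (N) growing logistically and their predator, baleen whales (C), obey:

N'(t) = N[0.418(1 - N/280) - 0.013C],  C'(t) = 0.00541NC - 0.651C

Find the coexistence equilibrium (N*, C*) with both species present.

From dC/dt = 0 with C > 0: 0.00541N* = 0.651, so N* = 120.
Substitute into dN/dt = 0: 0.418(1 - 120/280) = 0.013C*.
The bracket is 0.57, giving C* = 0.238/0.013 = 18.3.

N* ≈ 120, C* ≈ 18.3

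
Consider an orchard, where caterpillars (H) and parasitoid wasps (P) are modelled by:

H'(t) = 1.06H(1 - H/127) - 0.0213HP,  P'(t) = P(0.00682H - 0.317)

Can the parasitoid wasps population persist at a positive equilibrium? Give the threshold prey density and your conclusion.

Threshold H = 46.5; K > 46.5, so yes, the predator persists.

The predator equation gives dP/dt > 0 only when H > 0.317/0.00682 = 46.5.
Without the predator, H → K = 127. Since 127 > 46.5, the predator can invade and persist.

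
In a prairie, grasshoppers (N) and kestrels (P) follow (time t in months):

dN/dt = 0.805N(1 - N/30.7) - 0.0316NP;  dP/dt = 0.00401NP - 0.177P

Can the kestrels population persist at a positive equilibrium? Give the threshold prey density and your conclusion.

Threshold N = 44.1; K < 44.1, so no, the predator goes extinct.

The predator equation gives dP/dt > 0 only when N > 0.177/0.00401 = 44.1.
Without the predator, N → K = 30.7. Since 30.7 < 44.1, the predator cannot invade.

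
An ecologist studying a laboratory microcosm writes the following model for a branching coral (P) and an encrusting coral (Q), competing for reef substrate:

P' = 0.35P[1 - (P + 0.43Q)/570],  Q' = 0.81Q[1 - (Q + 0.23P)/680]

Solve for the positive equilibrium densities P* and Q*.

P* ≈ 308, Q* ≈ 609

Setting both brackets to zero gives the nullclines P + 0.43Q = 570 and 0.23P + Q = 680.
Substituting Q = 680 - 0.23P into the first: P(1 - 0.43·0.23) = 570 - 0.43·680.
So P* = 278/0.901 = 308, and then Q* = 680 - 0.23·308 = 609.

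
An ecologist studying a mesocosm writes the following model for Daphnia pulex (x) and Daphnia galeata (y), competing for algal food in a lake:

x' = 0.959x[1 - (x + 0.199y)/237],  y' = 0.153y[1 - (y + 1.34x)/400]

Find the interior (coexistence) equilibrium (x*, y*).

Setting both brackets to zero gives the nullclines x + 0.199y = 237 and 1.34x + y = 400.
Substituting y = 400 - 1.34x into the first: x(1 - 0.199·1.34) = 237 - 0.199·400.
So x* = 157/0.733 = 215, and then y* = 400 - 1.34·215 = 112.

x* ≈ 215, y* ≈ 112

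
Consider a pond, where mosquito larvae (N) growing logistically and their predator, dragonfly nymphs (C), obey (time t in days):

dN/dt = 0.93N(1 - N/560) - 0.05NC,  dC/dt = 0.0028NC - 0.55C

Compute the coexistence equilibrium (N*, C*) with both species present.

From dC/dt = 0 with C > 0: 0.0028N* = 0.55, so N* = 196.
Substitute into dN/dt = 0: 0.93(1 - 196/560) = 0.05C*.
The bracket is 0.649, giving C* = 0.604/0.05 = 12.1.

N* ≈ 196, C* ≈ 12.1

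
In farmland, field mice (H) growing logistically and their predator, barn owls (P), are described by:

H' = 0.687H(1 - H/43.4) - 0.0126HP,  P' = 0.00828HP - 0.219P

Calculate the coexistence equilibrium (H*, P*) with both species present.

From dP/dt = 0 with P > 0: 0.00828H* = 0.219, so H* = 26.4.
Substitute into dH/dt = 0: 0.687(1 - 26.4/43.4) = 0.0126P*.
The bracket is 0.391, giving P* = 0.268/0.0126 = 21.3.

H* ≈ 26.4, P* ≈ 21.3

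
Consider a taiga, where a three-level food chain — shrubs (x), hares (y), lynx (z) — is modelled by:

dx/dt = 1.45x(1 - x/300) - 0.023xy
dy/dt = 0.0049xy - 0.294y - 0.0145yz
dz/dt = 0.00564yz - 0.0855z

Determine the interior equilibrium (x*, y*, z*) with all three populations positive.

From dz/dt = 0: 0.00564y* = 0.0855, so y* = 15.2.
From dx/dt = 0: 1.45(1 - x*/300) = 0.023·15.2, giving x* = 300·(1 - 0.24) = 228.
From dy/dt = 0: 0.0049·228 - 0.294 = 0.0145z*, so z* = 0.823/0.0145 = 56.7.

x* ≈ 228, y* ≈ 15.2, z* ≈ 56.7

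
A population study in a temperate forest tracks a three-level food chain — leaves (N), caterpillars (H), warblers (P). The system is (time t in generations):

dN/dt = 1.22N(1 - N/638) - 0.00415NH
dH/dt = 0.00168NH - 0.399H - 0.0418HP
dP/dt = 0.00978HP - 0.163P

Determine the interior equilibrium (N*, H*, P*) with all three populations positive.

N* ≈ 602, H* ≈ 16.7, P* ≈ 14.6

From dP/dt = 0: 0.00978H* = 0.163, so H* = 16.7.
From dN/dt = 0: 1.22(1 - N*/638) = 0.00415·16.7, giving N* = 638·(1 - 0.0567) = 602.
From dH/dt = 0: 0.00168·602 - 0.399 = 0.0418P*, so P* = 0.612/0.0418 = 14.6.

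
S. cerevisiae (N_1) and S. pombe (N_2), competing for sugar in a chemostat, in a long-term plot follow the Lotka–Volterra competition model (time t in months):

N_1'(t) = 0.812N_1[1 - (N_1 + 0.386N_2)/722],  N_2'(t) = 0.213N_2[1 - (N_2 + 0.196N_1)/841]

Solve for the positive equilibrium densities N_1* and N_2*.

Setting both brackets to zero gives the nullclines N_1 + 0.386N_2 = 722 and 0.196N_1 + N_2 = 841.
Substituting N_2 = 841 - 0.196N_1 into the first: N_1(1 - 0.386·0.196) = 722 - 0.386·841.
So N_1* = 397/0.924 = 430, and then N_2* = 841 - 0.196·430 = 757.

N_1* ≈ 430, N_2* ≈ 757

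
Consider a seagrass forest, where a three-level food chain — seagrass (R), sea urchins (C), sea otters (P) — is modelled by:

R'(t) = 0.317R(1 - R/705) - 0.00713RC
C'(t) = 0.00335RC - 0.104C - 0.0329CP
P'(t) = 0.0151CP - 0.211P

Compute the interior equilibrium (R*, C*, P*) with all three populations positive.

From dP/dt = 0: 0.0151C* = 0.211, so C* = 14.
From dR/dt = 0: 0.317(1 - R*/705) = 0.00713·14, giving R* = 705·(1 - 0.314) = 483.
From dC/dt = 0: 0.00335·483 - 0.104 = 0.0329P*, so P* = 1.52/0.0329 = 46.1.

R* ≈ 483, C* ≈ 14, P* ≈ 46.1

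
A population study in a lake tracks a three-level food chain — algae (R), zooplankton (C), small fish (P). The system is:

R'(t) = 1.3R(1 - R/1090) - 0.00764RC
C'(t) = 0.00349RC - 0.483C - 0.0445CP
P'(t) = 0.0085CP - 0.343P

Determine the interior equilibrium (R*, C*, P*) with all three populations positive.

R* ≈ 832, C* ≈ 40.4, P* ≈ 54.4

From dP/dt = 0: 0.0085C* = 0.343, so C* = 40.4.
From dR/dt = 0: 1.3(1 - R*/1090) = 0.00764·40.4, giving R* = 1090·(1 - 0.237) = 832.
From dC/dt = 0: 0.00349·832 - 0.483 = 0.0445P*, so P* = 2.42/0.0445 = 54.4.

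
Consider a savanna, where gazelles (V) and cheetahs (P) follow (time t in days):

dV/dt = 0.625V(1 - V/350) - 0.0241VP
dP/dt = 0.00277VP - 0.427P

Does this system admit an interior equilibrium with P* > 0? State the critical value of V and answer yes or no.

The predator equation gives dP/dt > 0 only when V > 0.427/0.00277 = 154.
Without the predator, V → K = 350. Since 350 > 154, the predator can invade and persist.

Threshold V = 154; K > 154, so yes, the predator persists.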